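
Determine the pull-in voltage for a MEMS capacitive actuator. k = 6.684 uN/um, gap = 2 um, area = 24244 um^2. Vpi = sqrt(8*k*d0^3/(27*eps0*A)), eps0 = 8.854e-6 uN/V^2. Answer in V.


Step 1: Compute numerator: 8 * k * d0^3 = 8 * 6.684 * 2^3 = 427.776
Step 2: Compute denominator: 27 * eps0 * A = 27 * 8.854e-6 * 24244 = 5.795722
Step 3: Vpi = sqrt(427.776 / 5.795722)
Vpi = 8.59 V


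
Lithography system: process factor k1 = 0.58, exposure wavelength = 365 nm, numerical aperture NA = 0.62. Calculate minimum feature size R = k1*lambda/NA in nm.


Step 1: Identify values: k1 = 0.58, lambda = 365 nm, NA = 0.62
Step 2: R = k1 * lambda / NA
R = 0.58 * 365 / 0.62
R = 341.5 nm


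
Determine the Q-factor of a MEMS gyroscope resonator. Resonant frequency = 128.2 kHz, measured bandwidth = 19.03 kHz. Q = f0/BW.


Step 1: Q = f0 / bandwidth
Step 2: Q = 128.2 / 19.03
Q = 6.7


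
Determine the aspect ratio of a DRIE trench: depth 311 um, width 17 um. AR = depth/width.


Step 1: AR = depth / width
Step 2: AR = 311 / 17
AR = 18.3


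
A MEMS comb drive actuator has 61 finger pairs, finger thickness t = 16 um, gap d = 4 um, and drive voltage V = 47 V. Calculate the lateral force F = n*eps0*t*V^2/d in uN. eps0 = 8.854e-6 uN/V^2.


Step 1: Parameters: n=61, eps0=8.854e-6 uN/V^2, t=16 um, V=47 V, d=4 um
Step 2: V^2 = 2209
Step 3: F = 61 * 8.854e-6 * 16 * 2209 / 4
F = 4.772 uN


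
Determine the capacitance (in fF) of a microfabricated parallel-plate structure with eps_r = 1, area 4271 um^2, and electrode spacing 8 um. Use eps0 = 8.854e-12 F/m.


Step 1: Convert area to m^2: A = 4271e-12 m^2
Step 2: Convert gap to m: d = 8e-6 m
Step 3: C = eps0 * eps_r * A / d
C = 8.854e-12 * 1 * 4271e-12 / 8e-6
Step 4: Convert to fF (multiply by 1e15).
C = 4.73 fF


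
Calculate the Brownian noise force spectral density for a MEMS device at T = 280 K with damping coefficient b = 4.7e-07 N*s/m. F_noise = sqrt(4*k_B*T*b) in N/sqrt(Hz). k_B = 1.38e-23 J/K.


Step 1: Compute 4 * k_B * T * b
= 4 * 1.38e-23 * 280 * 4.7e-07
= 7.2643e-27 N^2/Hz
Step 2: F_noise = sqrt(7.2643e-27)
F_noise = 8.52e-14 N/sqrt(Hz)


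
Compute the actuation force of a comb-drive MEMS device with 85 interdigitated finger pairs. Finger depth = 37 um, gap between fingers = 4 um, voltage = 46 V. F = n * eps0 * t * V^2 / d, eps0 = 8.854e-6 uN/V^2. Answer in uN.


Step 1: Parameters: n=85, eps0=8.854e-6 uN/V^2, t=37 um, V=46 V, d=4 um
Step 2: V^2 = 2116
Step 3: F = 85 * 8.854e-6 * 37 * 2116 / 4
F = 14.73 uN


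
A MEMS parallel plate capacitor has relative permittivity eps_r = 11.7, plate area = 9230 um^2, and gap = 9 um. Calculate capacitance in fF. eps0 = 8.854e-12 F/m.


Step 1: Convert area to m^2: A = 9230e-12 m^2
Step 2: Convert gap to m: d = 9e-6 m
Step 3: C = eps0 * eps_r * A / d
C = 8.854e-12 * 11.7 * 9230e-12 / 9e-6
Step 4: Convert to fF (multiply by 1e15).
C = 106.24 fF


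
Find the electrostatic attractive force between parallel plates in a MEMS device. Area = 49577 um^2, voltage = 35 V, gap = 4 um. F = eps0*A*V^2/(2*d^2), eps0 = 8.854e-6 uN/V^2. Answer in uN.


Step 1: Identify parameters.
eps0 = 8.854e-6 uN/V^2, A = 49577 um^2, V = 35 V, d = 4 um
Step 2: Compute V^2 = 35^2 = 1225
Step 3: Compute d^2 = 4^2 = 16
Step 4: F = 0.5 * 8.854e-6 * 49577 * 1225 / 16
F = 16.804 uN


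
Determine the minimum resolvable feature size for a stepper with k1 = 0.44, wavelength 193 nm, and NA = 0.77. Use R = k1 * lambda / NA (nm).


Step 1: Identify values: k1 = 0.44, lambda = 193 nm, NA = 0.77
Step 2: R = k1 * lambda / NA
R = 0.44 * 193 / 0.77
R = 110.3 nm


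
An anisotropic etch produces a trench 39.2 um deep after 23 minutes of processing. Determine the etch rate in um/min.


Step 1: Etch rate = depth / time
Step 2: rate = 39.2 / 23
rate = 1.704 um/min


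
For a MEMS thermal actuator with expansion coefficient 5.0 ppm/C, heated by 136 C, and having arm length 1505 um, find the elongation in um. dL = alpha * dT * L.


Step 1: Convert CTE: alpha = 5.0 ppm/C = 5.0e-6 /C
Step 2: dL = 5.0e-6 * 136 * 1505
dL = 1.0234 um


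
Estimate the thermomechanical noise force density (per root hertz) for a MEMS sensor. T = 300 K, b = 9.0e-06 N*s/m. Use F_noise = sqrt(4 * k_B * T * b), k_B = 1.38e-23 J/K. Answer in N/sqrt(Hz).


Step 1: Compute 4 * k_B * T * b
= 4 * 1.38e-23 * 300 * 9.0e-06
= 1.4904e-25 N^2/Hz
Step 2: F_noise = sqrt(1.4904e-25)
F_noise = 3.86e-13 N/sqrt(Hz)


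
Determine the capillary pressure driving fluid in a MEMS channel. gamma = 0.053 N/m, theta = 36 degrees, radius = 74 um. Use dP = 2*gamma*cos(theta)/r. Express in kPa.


Step 1: cos(36 deg) = 0.809
Step 2: Convert r to m: r = 74e-6 m
Step 3: dP = 2 * 0.053 * 0.809 / 74e-6 = 1158.8 Pa
Step 4: Convert Pa to kPa (divide by 1000).
dP = 1.16 kPa


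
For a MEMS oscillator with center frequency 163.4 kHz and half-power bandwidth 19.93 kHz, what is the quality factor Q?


Step 1: Q = f0 / bandwidth
Step 2: Q = 163.4 / 19.93
Q = 8.2


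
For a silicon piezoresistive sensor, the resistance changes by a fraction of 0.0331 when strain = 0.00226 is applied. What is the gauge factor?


Step 1: Identify values.
dR/R = 0.0331, strain = 0.00226
Step 2: GF = (dR/R) / strain = 0.0331 / 0.00226
GF = 14.6


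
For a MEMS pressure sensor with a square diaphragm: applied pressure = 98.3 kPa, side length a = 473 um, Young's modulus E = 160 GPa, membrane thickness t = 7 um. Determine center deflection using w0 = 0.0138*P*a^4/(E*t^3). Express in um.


Step 1: Convert pressure to compatible units (E is in GPa, so P in GPa).
P = 98.3 kPa = 98.3e-6 GPa
Step 2: Compute numerator: 0.0138 * P * a^4.
a^4 = 473^4 = 50054665441
numerator = 0.0138 * 98.3e-6 * 50054665441 = 6.790116e+04
Step 3: Compute denominator: E * t^3 = 160 * 7^3 = 54880
Step 4: w0 = numerator / denominator = 6.790116e+04 / 54880 = 1.2373 um


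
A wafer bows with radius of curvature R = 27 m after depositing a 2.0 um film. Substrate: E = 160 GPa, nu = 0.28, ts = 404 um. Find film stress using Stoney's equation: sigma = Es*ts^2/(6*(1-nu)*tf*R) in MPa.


Step 1: Compute numerator: Es * ts^2 = 160 * 404^2 = 26114560 (GPa*um^2)
Step 2: Compute denominator (R in um): 6*(1-nu)*tf*R = 6*0.72*2.0*27e6 = 233280000.0 (um^2)
Step 3: sigma (GPa) = 26114560 / 233280000.0 = 1.11945e-01 GPa
Step 4: Convert to MPa (x1000): sigma = 111.9 MPa


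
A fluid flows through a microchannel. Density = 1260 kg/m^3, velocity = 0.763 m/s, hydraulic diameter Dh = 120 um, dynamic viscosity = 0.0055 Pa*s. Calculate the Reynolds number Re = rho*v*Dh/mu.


Step 1: Convert Dh to meters: Dh = 120e-6 m
Step 2: Re = rho * v * Dh / mu
Re = 1260 * 0.763 * 120e-6 / 0.0055
Re = 20.976


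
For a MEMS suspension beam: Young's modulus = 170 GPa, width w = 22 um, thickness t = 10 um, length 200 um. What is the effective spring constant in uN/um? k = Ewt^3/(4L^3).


Step 1: Convert E to consistent units (1 GPa = 1000 uN/um^2).
E = 170 GPa = 170000 uN/um^2
Step 2: Compute t^3 = 10^3 = 1000
Step 3: Compute L^3 = 200^3 = 8000000
Step 4: k = 170000 * 22 * 1000 / (4 * 8000000)
k = 116.875 uN/um


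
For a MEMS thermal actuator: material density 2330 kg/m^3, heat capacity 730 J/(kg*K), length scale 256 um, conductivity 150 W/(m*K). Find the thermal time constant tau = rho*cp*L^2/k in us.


Step 1: Convert L to m: L = 256e-6 m
Step 2: L^2 = (256e-6)^2 = 6.5536e-08 m^2
Step 3: tau = 2330 * 730 * 6.5536e-08 / 150 = 7.4313455e-04 s
Step 4: Convert to microseconds (multiply by 1e6).
tau = 743.135 us


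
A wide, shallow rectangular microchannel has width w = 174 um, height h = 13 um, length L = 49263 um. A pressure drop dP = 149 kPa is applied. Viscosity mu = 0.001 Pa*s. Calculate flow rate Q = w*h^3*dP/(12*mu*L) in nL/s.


Step 1: Convert all dimensions to SI (meters).
w = 174e-6 m, h = 13e-6 m, L = 49263e-6 m, dP = 149e3 Pa
Step 2: Q = w * h^3 * dP / (12 * mu * L)
Q = 174e-6 * (13e-6)^3 * 149e3 / (12 * 0.001 * 49263e-6) = 9.635261e-11 m^3/s
Step 3: Convert Q from m^3/s to nL/s (1 m^3 = 1e12 nL, so multiply by 1e12).
Q = 96.353 nL/s


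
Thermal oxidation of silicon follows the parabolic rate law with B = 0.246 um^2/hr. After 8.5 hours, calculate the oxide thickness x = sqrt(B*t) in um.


Step 1: Compute B*t = 0.246 * 8.5 = 2.091
Step 2: x = sqrt(2.091)
x = 1.446 um


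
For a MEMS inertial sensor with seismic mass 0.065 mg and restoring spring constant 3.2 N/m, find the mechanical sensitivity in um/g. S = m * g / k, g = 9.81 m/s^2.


Step 1: Convert mass: m = 0.065 mg = 6.50e-08 kg
Step 2: S = m * g / k = 6.50e-08 * 9.81 / 3.2
Step 3: S = 1.99e-07 m/g
Step 4: Convert to um/g: S = 0.199 um/g


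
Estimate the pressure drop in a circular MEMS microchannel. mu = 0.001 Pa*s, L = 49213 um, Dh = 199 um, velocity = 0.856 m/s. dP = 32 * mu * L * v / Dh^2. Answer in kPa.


Step 1: Convert to SI: L = 49213e-6 m, Dh = 199e-6 m
Step 2: dP = 32 * 0.001 * 49213e-6 * 0.856 / (199e-6)^2
Step 3: dP = 34040.62 Pa
Step 4: Convert to kPa: dP = 34.04 kPa


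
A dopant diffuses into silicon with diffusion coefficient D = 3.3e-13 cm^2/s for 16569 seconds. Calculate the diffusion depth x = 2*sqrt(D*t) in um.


Step 1: Compute D*t = 3.3e-13 * 16569 = 5.46777e-09 cm^2
Step 2: sqrt(D*t) = 7.39444e-05 cm
Step 3: x = 2 * 7.39444e-05 cm = 1.478888e-04 cm
Step 4: Convert to um (1 cm = 1e4 um): x = 1.479 um


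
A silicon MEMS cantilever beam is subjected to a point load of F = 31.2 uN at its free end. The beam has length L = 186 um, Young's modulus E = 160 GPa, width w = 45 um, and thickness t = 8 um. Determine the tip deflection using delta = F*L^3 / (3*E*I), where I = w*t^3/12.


Step 1: Calculate the second moment of area.
I = w * t^3 / 12 = 45 * 8^3 / 12 = 1920.0 um^4
Step 2: Convert E to consistent units (1 GPa = 1000 uN/um^2).
E = 160 GPa = 160000 uN/um^2
Step 3: Calculate tip deflection.
delta = F * L^3 / (3 * E * I)
delta = 31.2 * 186^3 / (3 * 160000 * 1920.0)
delta = 0.2178 um


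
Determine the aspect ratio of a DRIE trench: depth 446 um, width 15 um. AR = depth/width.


Step 1: AR = depth / width
Step 2: AR = 446 / 15
AR = 29.7


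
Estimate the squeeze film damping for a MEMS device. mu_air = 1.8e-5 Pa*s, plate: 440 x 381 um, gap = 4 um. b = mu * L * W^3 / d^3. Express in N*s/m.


Step 1: Convert to SI.
L = 440e-6 m, W = 381e-6 m, d = 4e-6 m
Step 2: W^3 = (381e-6)^3 = 5.53e-11 m^3
Step 3: d^3 = (4e-6)^3 = 6.40e-17 m^3
Step 4: b = 1.8e-5 * 440e-6 * 5.53e-11 / 6.40e-17
b = 6.84e-03 N*s/m


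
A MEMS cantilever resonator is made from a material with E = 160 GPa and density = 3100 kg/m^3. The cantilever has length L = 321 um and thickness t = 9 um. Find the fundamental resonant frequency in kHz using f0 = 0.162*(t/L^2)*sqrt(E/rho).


Step 1: Convert units to SI.
t_SI = 9e-6 m, L_SI = 321e-6 m
Step 2: Calculate sqrt(E/rho).
sqrt(160e9 / 3100) = 7184.21 m/s
Step 3: Compute f0.
f0 = 0.162 * 9e-6 / (321e-6)^2 * 7184.21 = 101654.5 Hz = 101.65 kHz


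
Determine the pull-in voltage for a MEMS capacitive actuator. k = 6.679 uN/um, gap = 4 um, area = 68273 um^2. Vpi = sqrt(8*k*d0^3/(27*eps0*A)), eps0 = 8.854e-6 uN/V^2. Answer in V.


Step 1: Compute numerator: 8 * k * d0^3 = 8 * 6.679 * 4^3 = 3419.648
Step 2: Compute denominator: 27 * eps0 * A = 27 * 8.854e-6 * 68273 = 16.321207
Step 3: Vpi = sqrt(3419.648 / 16.321207)
Vpi = 14.47 V


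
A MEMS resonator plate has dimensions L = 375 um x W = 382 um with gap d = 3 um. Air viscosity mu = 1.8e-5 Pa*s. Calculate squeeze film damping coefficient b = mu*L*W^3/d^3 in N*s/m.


Step 1: Convert to SI.
L = 375e-6 m, W = 382e-6 m, d = 3e-6 m
Step 2: W^3 = (382e-6)^3 = 5.57e-11 m^3
Step 3: d^3 = (3e-6)^3 = 2.70e-17 m^3
Step 4: b = 1.8e-5 * 375e-6 * 5.57e-11 / 2.70e-17
b = 1.39e-02 N*s/m


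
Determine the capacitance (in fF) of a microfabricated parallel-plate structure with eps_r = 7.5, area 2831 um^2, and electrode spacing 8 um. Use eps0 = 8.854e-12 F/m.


Step 1: Convert area to m^2: A = 2831e-12 m^2
Step 2: Convert gap to m: d = 8e-6 m
Step 3: C = eps0 * eps_r * A / d
C = 8.854e-12 * 7.5 * 2831e-12 / 8e-6
Step 4: Convert to fF (multiply by 1e15).
C = 23.5 fF


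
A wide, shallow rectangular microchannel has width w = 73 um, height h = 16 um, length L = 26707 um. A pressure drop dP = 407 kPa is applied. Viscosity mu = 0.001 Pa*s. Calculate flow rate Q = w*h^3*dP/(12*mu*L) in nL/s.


Step 1: Convert all dimensions to SI (meters).
w = 73e-6 m, h = 16e-6 m, L = 26707e-6 m, dP = 407e3 Pa
Step 2: Q = w * h^3 * dP / (12 * mu * L)
Q = 73e-6 * (16e-6)^3 * 407e3 / (12 * 0.001 * 26707e-6) = 3.7972646e-10 m^3/s
Step 3: Convert Q from m^3/s to nL/s (1 m^3 = 1e12 nL, so multiply by 1e12).
Q = 379.726 nL/s


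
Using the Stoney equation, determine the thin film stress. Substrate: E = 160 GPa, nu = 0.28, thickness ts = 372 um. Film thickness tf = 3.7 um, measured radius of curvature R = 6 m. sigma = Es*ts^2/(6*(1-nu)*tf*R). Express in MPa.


Step 1: Compute numerator: Es * ts^2 = 160 * 372^2 = 22141440 (GPa*um^2)
Step 2: Compute denominator (R in um): 6*(1-nu)*tf*R = 6*0.72*3.7*6e6 = 95904000.0 (um^2)
Step 3: sigma (GPa) = 22141440 / 95904000.0 = 2.30871e-01 GPa
Step 4: Convert to MPa (x1000): sigma = 230.9 MPa


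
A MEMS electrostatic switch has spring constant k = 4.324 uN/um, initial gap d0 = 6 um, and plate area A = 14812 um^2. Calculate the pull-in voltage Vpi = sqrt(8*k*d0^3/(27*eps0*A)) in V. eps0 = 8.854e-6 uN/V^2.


Step 1: Compute numerator: 8 * k * d0^3 = 8 * 4.324 * 6^3 = 7471.872
Step 2: Compute denominator: 27 * eps0 * A = 27 * 8.854e-6 * 14812 = 3.540927
Step 3: Vpi = sqrt(7471.872 / 3.540927)
Vpi = 45.94 V


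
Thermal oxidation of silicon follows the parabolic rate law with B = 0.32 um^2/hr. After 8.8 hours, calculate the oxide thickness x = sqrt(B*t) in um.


Step 1: Compute B*t = 0.32 * 8.8 = 2.816
Step 2: x = sqrt(2.816)
x = 1.678 um


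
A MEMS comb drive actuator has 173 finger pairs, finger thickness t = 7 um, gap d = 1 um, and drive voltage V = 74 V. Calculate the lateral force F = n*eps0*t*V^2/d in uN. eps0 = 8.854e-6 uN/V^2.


Step 1: Parameters: n=173, eps0=8.854e-6 uN/V^2, t=7 um, V=74 V, d=1 um
Step 2: V^2 = 5476
Step 3: F = 173 * 8.854e-6 * 7 * 5476 / 1
F = 58.715 uN


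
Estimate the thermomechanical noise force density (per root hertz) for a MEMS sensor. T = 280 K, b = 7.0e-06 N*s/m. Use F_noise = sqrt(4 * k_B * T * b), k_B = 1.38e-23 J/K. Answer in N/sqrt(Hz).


Step 1: Compute 4 * k_B * T * b
= 4 * 1.38e-23 * 280 * 7.0e-06
= 1.0819e-25 N^2/Hz
Step 2: F_noise = sqrt(1.0819e-25)
F_noise = 3.29e-13 N/sqrt(Hz)


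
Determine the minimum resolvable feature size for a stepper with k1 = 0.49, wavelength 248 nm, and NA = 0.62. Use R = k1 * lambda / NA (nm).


Step 1: Identify values: k1 = 0.49, lambda = 248 nm, NA = 0.62
Step 2: R = k1 * lambda / NA
R = 0.49 * 248 / 0.62
R = 196.0 nm


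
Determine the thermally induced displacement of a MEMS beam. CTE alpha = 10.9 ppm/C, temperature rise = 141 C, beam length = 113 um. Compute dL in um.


Step 1: Convert CTE: alpha = 10.9 ppm/C = 10.9e-6 /C
Step 2: dL = 10.9e-6 * 141 * 113
dL = 0.1737 um


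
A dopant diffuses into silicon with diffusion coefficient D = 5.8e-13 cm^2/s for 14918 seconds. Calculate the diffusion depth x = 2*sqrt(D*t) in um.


Step 1: Compute D*t = 5.8e-13 * 14918 = 8.65244e-09 cm^2
Step 2: sqrt(D*t) = 9.3018e-05 cm
Step 3: x = 2 * 9.3018e-05 cm = 1.86036e-04 cm
Step 4: Convert to um (1 cm = 1e4 um): x = 1.86 um


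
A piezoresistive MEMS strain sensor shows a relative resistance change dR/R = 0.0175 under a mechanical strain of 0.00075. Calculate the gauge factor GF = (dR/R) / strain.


Step 1: Identify values.
dR/R = 0.0175, strain = 0.00075
Step 2: GF = (dR/R) / strain = 0.0175 / 0.00075
GF = 23.3


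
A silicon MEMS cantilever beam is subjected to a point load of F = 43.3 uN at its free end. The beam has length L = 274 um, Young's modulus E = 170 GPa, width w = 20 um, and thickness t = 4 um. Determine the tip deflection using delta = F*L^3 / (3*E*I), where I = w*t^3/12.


Step 1: Calculate the second moment of area.
I = w * t^3 / 12 = 20 * 4^3 / 12 = 106.6667 um^4
Step 2: Convert E to consistent units (1 GPa = 1000 uN/um^2).
E = 170 GPa = 170000 uN/um^2
Step 3: Calculate tip deflection.
delta = F * L^3 / (3 * E * I)
delta = 43.3 * 274^3 / (3 * 170000 * 106.6667)
delta = 16.3735 um


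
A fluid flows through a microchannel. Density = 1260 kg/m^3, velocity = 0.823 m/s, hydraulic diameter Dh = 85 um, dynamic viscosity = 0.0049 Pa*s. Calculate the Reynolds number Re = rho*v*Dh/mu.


Step 1: Convert Dh to meters: Dh = 85e-6 m
Step 2: Re = rho * v * Dh / mu
Re = 1260 * 0.823 * 85e-6 / 0.0049
Re = 17.988


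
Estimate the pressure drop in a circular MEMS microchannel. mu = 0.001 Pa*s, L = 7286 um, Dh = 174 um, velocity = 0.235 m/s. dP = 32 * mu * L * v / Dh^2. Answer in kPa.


Step 1: Convert to SI: L = 7286e-6 m, Dh = 174e-6 m
Step 2: dP = 32 * 0.001 * 7286e-6 * 0.235 / (174e-6)^2
Step 3: dP = 1809.71 Pa
Step 4: Convert to kPa: dP = 1.81 kPa


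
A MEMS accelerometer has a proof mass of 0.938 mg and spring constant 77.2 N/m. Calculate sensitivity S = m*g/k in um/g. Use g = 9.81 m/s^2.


Step 1: Convert mass: m = 0.938 mg = 9.38e-07 kg
Step 2: S = m * g / k = 9.38e-07 * 9.81 / 77.2
Step 3: S = 1.19e-07 m/g
Step 4: Convert to um/g: S = 0.119 um/g


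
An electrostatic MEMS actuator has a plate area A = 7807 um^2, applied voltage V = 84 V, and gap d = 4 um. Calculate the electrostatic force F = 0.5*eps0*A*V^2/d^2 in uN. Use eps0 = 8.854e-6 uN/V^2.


Step 1: Identify parameters.
eps0 = 8.854e-6 uN/V^2, A = 7807 um^2, V = 84 V, d = 4 um
Step 2: Compute V^2 = 84^2 = 7056
Step 3: Compute d^2 = 4^2 = 16
Step 4: F = 0.5 * 8.854e-6 * 7807 * 7056 / 16
F = 15.242 uN


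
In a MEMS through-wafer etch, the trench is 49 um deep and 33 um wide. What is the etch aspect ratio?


Step 1: AR = depth / width
Step 2: AR = 49 / 33
AR = 1.5


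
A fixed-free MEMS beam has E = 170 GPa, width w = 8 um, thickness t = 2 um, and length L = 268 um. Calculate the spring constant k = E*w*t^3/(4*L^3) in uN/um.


Step 1: Convert E to consistent units (1 GPa = 1000 uN/um^2).
E = 170 GPa = 170000 uN/um^2
Step 2: Compute t^3 = 2^3 = 8
Step 3: Compute L^3 = 268^3 = 19248832
Step 4: k = 170000 * 8 * 8 / (4 * 19248832)
k = 0.1413 uN/um


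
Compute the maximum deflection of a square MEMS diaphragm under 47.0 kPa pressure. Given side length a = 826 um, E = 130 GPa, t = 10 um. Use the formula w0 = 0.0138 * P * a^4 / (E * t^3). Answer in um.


Step 1: Convert pressure to compatible units (E is in GPa, so P in GPa).
P = 47.0 kPa = 47.0e-6 GPa
Step 2: Compute numerator: 0.0138 * P * a^4.
a^4 = 826^4 = 465500540176
numerator = 0.0138 * 47.0e-6 * 465500540176 = 3.019237e+05
Step 3: Compute denominator: E * t^3 = 130 * 10^3 = 130000
Step 4: w0 = numerator / denominator = 3.019237e+05 / 130000 = 2.3225 um


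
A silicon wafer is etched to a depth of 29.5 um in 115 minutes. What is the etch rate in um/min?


Step 1: Etch rate = depth / time
Step 2: rate = 29.5 / 115
rate = 0.257 um/min


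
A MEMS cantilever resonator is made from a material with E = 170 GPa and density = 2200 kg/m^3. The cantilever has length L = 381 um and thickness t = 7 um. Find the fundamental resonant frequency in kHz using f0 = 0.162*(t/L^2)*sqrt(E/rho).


Step 1: Convert units to SI.
t_SI = 7e-6 m, L_SI = 381e-6 m
Step 2: Calculate sqrt(E/rho).
sqrt(170e9 / 2200) = 8790.49 m/s
Step 3: Compute f0.
f0 = 0.162 * 7e-6 / (381e-6)^2 * 8790.49 = 68671.4 Hz = 68.67 kHz


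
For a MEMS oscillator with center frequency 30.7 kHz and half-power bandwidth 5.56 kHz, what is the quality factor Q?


Step 1: Q = f0 / bandwidth
Step 2: Q = 30.7 / 5.56
Q = 5.5


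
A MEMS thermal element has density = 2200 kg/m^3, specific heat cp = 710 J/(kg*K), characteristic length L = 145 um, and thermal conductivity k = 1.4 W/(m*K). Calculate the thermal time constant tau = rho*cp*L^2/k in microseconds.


Step 1: Convert L to m: L = 145e-6 m
Step 2: L^2 = (145e-6)^2 = 2.1025e-08 m^2
Step 3: tau = 2200 * 710 * 2.1025e-08 / 1.4 = 2.345789286e-02 s
Step 4: Convert to microseconds (multiply by 1e6).
tau = 23457.893 us


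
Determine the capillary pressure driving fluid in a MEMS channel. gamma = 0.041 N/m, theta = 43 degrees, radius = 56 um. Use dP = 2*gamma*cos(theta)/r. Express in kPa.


Step 1: cos(43 deg) = 0.7314
Step 2: Convert r to m: r = 56e-6 m
Step 3: dP = 2 * 0.041 * 0.7314 / 56e-6 = 1071.0 Pa
Step 4: Convert Pa to kPa (divide by 1000).
dP = 1.07 kPa


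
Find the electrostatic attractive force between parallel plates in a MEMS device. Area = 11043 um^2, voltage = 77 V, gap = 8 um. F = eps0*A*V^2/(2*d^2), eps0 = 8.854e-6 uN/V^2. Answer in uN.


Step 1: Identify parameters.
eps0 = 8.854e-6 uN/V^2, A = 11043 um^2, V = 77 V, d = 8 um
Step 2: Compute V^2 = 77^2 = 5929
Step 3: Compute d^2 = 8^2 = 64
Step 4: F = 0.5 * 8.854e-6 * 11043 * 5929 / 64
F = 4.529 uN


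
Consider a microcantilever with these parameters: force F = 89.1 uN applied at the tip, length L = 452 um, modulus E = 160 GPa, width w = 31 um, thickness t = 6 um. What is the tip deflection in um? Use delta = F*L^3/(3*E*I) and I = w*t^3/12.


Step 1: Calculate the second moment of area.
I = w * t^3 / 12 = 31 * 6^3 / 12 = 558.0 um^4
Step 2: Convert E to consistent units (1 GPa = 1000 uN/um^2).
E = 160 GPa = 160000 uN/um^2
Step 3: Calculate tip deflection.
delta = F * L^3 / (3 * E * I)
delta = 89.1 * 452^3 / (3 * 160000 * 558.0)
delta = 30.7197 um


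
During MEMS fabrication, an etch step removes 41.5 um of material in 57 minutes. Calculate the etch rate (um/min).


Step 1: Etch rate = depth / time
Step 2: rate = 41.5 / 57
rate = 0.728 um/min


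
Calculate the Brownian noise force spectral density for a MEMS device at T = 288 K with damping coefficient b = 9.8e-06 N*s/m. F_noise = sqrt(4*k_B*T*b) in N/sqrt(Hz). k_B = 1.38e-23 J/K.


Step 1: Compute 4 * k_B * T * b
= 4 * 1.38e-23 * 288 * 9.8e-06
= 1.5580e-25 N^2/Hz
Step 2: F_noise = sqrt(1.5580e-25)
F_noise = 3.95e-13 N/sqrt(Hz)


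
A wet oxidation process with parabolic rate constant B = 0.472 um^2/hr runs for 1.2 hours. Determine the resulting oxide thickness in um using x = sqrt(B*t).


Step 1: Compute B*t = 0.472 * 1.2 = 0.5664
Step 2: x = sqrt(0.5664)
x = 0.753 um


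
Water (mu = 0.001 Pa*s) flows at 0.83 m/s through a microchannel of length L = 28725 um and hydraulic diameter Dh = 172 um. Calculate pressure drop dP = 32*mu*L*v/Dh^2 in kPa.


Step 1: Convert to SI: L = 28725e-6 m, Dh = 172e-6 m
Step 2: dP = 32 * 0.001 * 28725e-6 * 0.83 / (172e-6)^2
Step 3: dP = 25788.80 Pa
Step 4: Convert to kPa: dP = 25.79 kPa


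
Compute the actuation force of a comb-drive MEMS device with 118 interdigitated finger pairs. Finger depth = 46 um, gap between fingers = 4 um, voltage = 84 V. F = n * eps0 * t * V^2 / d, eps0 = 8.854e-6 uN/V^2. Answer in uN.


Step 1: Parameters: n=118, eps0=8.854e-6 uN/V^2, t=46 um, V=84 V, d=4 um
Step 2: V^2 = 7056
Step 3: F = 118 * 8.854e-6 * 46 * 7056 / 4
F = 84.777 uN


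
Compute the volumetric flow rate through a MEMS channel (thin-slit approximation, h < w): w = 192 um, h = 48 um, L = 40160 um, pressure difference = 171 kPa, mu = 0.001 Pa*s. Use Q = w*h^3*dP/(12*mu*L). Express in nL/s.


Step 1: Convert all dimensions to SI (meters).
w = 192e-6 m, h = 48e-6 m, L = 40160e-6 m, dP = 171e3 Pa
Step 2: Q = w * h^3 * dP / (12 * mu * L)
Q = 192e-6 * (48e-6)^3 * 171e3 / (12 * 0.001 * 40160e-6) = 7.53435538e-09 m^3/s
Step 3: Convert Q from m^3/s to nL/s (1 m^3 = 1e12 nL, so multiply by 1e12).
Q = 7534.355 nL/s


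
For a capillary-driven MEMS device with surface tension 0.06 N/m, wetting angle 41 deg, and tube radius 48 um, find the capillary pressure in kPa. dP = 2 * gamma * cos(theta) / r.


Step 1: cos(41 deg) = 0.7547
Step 2: Convert r to m: r = 48e-6 m
Step 3: dP = 2 * 0.06 * 0.7547 / 48e-6 = 1886.8 Pa
Step 4: Convert Pa to kPa (divide by 1000).
dP = 1.89 kPa


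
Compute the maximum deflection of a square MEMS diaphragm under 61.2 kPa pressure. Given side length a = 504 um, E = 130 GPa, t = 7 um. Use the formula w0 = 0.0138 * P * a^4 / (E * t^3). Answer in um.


Step 1: Convert pressure to compatible units (E is in GPa, so P in GPa).
P = 61.2 kPa = 61.2e-6 GPa
Step 2: Compute numerator: 0.0138 * P * a^4.
a^4 = 504^4 = 64524128256
numerator = 0.0138 * 61.2e-6 * 64524128256 = 5.44945e+04
Step 3: Compute denominator: E * t^3 = 130 * 7^3 = 44590
Step 4: w0 = numerator / denominator = 5.44945e+04 / 44590 = 1.2221 um


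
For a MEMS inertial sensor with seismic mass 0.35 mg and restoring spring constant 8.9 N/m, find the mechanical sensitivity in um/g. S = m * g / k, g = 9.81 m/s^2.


Step 1: Convert mass: m = 0.35 mg = 3.50e-07 kg
Step 2: S = m * g / k = 3.50e-07 * 9.81 / 8.9
Step 3: S = 3.86e-07 m/g
Step 4: Convert to um/g: S = 0.386 um/g


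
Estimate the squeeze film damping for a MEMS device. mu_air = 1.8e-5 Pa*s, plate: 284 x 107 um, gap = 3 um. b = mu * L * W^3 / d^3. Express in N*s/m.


Step 1: Convert to SI.
L = 284e-6 m, W = 107e-6 m, d = 3e-6 m
Step 2: W^3 = (107e-6)^3 = 1.23e-12 m^3
Step 3: d^3 = (3e-6)^3 = 2.70e-17 m^3
Step 4: b = 1.8e-5 * 284e-6 * 1.23e-12 / 2.70e-17
b = 2.32e-04 N*s/m


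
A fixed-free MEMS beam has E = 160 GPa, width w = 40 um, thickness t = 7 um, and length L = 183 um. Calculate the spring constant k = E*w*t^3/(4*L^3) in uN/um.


Step 1: Convert E to consistent units (1 GPa = 1000 uN/um^2).
E = 160 GPa = 160000 uN/um^2
Step 2: Compute t^3 = 7^3 = 343
Step 3: Compute L^3 = 183^3 = 6128487
Step 4: k = 160000 * 40 * 343 / (4 * 6128487)
k = 89.549 uN/um


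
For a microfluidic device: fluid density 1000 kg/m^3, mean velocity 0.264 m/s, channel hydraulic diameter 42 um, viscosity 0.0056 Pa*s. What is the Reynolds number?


Step 1: Convert Dh to meters: Dh = 42e-6 m
Step 2: Re = rho * v * Dh / mu
Re = 1000 * 0.264 * 42e-6 / 0.0056
Re = 1.98


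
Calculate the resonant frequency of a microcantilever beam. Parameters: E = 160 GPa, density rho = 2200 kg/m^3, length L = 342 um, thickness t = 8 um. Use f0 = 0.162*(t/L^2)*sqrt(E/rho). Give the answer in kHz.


Step 1: Convert units to SI.
t_SI = 8e-6 m, L_SI = 342e-6 m
Step 2: Calculate sqrt(E/rho).
sqrt(160e9 / 2200) = 8528.03 m/s
Step 3: Compute f0.
f0 = 0.162 * 8e-6 / (342e-6)^2 * 8528.03 = 94493.4 Hz = 94.49 kHz


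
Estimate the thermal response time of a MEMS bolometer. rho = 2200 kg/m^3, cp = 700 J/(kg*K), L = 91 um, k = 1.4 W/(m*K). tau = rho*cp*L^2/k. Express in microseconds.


Step 1: Convert L to m: L = 91e-6 m
Step 2: L^2 = (91e-6)^2 = 8.281e-09 m^2
Step 3: tau = 2200 * 700 * 8.281e-09 / 1.4 = 9.1091e-03 s
Step 4: Convert to microseconds (multiply by 1e6).
tau = 9109.1 us


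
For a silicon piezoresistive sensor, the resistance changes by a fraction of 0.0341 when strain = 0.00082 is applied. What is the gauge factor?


Step 1: Identify values.
dR/R = 0.0341, strain = 0.00082
Step 2: GF = (dR/R) / strain = 0.0341 / 0.00082
GF = 41.6


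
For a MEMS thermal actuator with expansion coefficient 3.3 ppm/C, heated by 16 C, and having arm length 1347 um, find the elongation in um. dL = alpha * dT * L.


Step 1: Convert CTE: alpha = 3.3 ppm/C = 3.3e-6 /C
Step 2: dL = 3.3e-6 * 16 * 1347
dL = 0.0711 um


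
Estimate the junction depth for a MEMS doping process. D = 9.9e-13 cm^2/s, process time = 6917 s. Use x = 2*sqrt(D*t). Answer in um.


Step 1: Compute D*t = 9.9e-13 * 6917 = 6.84783e-09 cm^2
Step 2: sqrt(D*t) = 8.27516e-05 cm
Step 3: x = 2 * 8.27516e-05 cm = 1.655032e-04 cm
Step 4: Convert to um (1 cm = 1e4 um): x = 1.655 um


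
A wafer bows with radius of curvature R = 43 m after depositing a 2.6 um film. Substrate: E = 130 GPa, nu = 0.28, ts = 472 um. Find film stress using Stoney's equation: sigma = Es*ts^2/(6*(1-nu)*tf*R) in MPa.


Step 1: Compute numerator: Es * ts^2 = 130 * 472^2 = 28961920 (GPa*um^2)
Step 2: Compute denominator (R in um): 6*(1-nu)*tf*R = 6*0.72*2.6*43e6 = 482976000.0 (um^2)
Step 3: sigma (GPa) = 28961920 / 482976000.0 = 5.9966e-02 GPa
Step 4: Convert to MPa (x1000): sigma = 60.0 MPa


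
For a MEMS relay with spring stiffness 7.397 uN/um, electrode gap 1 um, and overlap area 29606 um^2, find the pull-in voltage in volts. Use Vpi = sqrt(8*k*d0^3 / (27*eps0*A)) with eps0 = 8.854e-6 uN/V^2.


Step 1: Compute numerator: 8 * k * d0^3 = 8 * 7.397 * 1^3 = 59.176
Step 2: Compute denominator: 27 * eps0 * A = 27 * 8.854e-6 * 29606 = 7.077551
Step 3: Vpi = sqrt(59.176 / 7.077551)
Vpi = 2.89 V


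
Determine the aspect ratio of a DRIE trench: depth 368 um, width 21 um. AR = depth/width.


Step 1: AR = depth / width
Step 2: AR = 368 / 21
AR = 17.5


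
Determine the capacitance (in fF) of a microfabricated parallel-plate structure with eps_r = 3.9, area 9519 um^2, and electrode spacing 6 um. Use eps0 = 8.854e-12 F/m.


Step 1: Convert area to m^2: A = 9519e-12 m^2
Step 2: Convert gap to m: d = 6e-6 m
Step 3: C = eps0 * eps_r * A / d
C = 8.854e-12 * 3.9 * 9519e-12 / 6e-6
Step 4: Convert to fF (multiply by 1e15).
C = 54.78 fF


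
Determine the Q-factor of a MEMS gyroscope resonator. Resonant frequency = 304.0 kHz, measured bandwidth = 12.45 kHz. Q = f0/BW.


Step 1: Q = f0 / bandwidth
Step 2: Q = 304.0 / 12.45
Q = 24.4


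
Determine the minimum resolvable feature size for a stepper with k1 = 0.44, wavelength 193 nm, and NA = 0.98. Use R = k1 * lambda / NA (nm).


Step 1: Identify values: k1 = 0.44, lambda = 193 nm, NA = 0.98
Step 2: R = k1 * lambda / NA
R = 0.44 * 193 / 0.98
R = 86.7 nm


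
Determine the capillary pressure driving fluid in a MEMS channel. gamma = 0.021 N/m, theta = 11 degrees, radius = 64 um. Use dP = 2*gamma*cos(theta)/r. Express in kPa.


Step 1: cos(11 deg) = 0.9816
Step 2: Convert r to m: r = 64e-6 m
Step 3: dP = 2 * 0.021 * 0.9816 / 64e-6 = 644.2 Pa
Step 4: Convert Pa to kPa (divide by 1000).
dP = 0.64 kPa


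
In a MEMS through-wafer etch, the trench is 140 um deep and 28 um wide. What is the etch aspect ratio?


Step 1: AR = depth / width
Step 2: AR = 140 / 28
AR = 5.0


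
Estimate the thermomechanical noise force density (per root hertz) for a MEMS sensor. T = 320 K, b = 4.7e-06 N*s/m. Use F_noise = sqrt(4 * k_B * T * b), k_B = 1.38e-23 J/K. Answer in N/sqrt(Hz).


Step 1: Compute 4 * k_B * T * b
= 4 * 1.38e-23 * 320 * 4.7e-06
= 8.3021e-26 N^2/Hz
Step 2: F_noise = sqrt(8.3021e-26)
F_noise = 2.88e-13 N/sqrt(Hz)


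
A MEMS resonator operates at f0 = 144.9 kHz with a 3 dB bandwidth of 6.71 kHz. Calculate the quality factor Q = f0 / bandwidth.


Step 1: Q = f0 / bandwidth
Step 2: Q = 144.9 / 6.71
Q = 21.6


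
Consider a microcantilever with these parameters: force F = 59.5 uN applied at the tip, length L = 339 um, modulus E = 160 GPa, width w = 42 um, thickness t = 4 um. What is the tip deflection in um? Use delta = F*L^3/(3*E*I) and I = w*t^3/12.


Step 1: Calculate the second moment of area.
I = w * t^3 / 12 = 42 * 4^3 / 12 = 224.0 um^4
Step 2: Convert E to consistent units (1 GPa = 1000 uN/um^2).
E = 160 GPa = 160000 uN/um^2
Step 3: Calculate tip deflection.
delta = F * L^3 / (3 * E * I)
delta = 59.5 * 339^3 / (3 * 160000 * 224.0)
delta = 21.5589 um


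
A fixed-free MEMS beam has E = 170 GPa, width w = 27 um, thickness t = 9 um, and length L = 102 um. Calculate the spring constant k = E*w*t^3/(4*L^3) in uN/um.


Step 1: Convert E to consistent units (1 GPa = 1000 uN/um^2).
E = 170 GPa = 170000 uN/um^2
Step 2: Compute t^3 = 9^3 = 729
Step 3: Compute L^3 = 102^3 = 1061208
Step 4: k = 170000 * 27 * 729 / (4 * 1061208)
k = 788.2785 uN/um


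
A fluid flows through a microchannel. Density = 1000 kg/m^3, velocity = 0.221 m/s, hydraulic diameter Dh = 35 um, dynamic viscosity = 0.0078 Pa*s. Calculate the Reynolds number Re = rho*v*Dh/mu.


Step 1: Convert Dh to meters: Dh = 35e-6 m
Step 2: Re = rho * v * Dh / mu
Re = 1000 * 0.221 * 35e-6 / 0.0078
Re = 0.992


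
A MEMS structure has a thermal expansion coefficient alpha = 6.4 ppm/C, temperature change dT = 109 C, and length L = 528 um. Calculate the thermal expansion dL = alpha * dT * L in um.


Step 1: Convert CTE: alpha = 6.4 ppm/C = 6.4e-6 /C
Step 2: dL = 6.4e-6 * 109 * 528
dL = 0.3683 um


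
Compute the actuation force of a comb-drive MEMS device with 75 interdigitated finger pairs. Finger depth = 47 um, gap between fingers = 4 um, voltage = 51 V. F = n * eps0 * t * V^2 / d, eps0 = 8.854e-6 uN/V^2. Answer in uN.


Step 1: Parameters: n=75, eps0=8.854e-6 uN/V^2, t=47 um, V=51 V, d=4 um
Step 2: V^2 = 2601
Step 3: F = 75 * 8.854e-6 * 47 * 2601 / 4
F = 20.295 uN


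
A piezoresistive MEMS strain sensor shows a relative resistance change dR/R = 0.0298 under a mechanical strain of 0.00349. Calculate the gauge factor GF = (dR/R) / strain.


Step 1: Identify values.
dR/R = 0.0298, strain = 0.00349
Step 2: GF = (dR/R) / strain = 0.0298 / 0.00349
GF = 8.5


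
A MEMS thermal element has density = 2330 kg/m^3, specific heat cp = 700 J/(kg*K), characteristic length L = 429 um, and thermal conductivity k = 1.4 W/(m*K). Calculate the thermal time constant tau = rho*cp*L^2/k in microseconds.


Step 1: Convert L to m: L = 429e-6 m
Step 2: L^2 = (429e-6)^2 = 1.84041e-07 m^2
Step 3: tau = 2330 * 700 * 1.84041e-07 / 1.4 = 2.14407765e-01 s
Step 4: Convert to microseconds (multiply by 1e6).
tau = 214407.765 us


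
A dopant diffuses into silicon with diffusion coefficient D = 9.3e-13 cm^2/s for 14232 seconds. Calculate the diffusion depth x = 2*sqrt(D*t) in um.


Step 1: Compute D*t = 9.3e-13 * 14232 = 1.323576e-08 cm^2
Step 2: sqrt(D*t) = 1.15047e-04 cm
Step 3: x = 2 * 1.15047e-04 cm = 2.30094e-04 cm
Step 4: Convert to um (1 cm = 1e4 um): x = 2.301 um


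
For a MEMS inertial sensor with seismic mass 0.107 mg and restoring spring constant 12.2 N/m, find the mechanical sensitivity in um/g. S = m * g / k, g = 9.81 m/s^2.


Step 1: Convert mass: m = 0.107 mg = 1.07e-07 kg
Step 2: S = m * g / k = 1.07e-07 * 9.81 / 12.2
Step 3: S = 8.60e-08 m/g
Step 4: Convert to um/g: S = 0.086 um/g


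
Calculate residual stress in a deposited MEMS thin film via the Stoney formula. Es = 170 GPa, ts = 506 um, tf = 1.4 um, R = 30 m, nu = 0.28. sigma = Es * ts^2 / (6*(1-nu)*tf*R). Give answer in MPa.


Step 1: Compute numerator: Es * ts^2 = 170 * 506^2 = 43526120 (GPa*um^2)
Step 2: Compute denominator (R in um): 6*(1-nu)*tf*R = 6*0.72*1.4*30e6 = 181440000.0 (um^2)
Step 3: sigma (GPa) = 43526120 / 181440000.0 = 2.39893e-01 GPa
Step 4: Convert to MPa (x1000): sigma = 239.9 MPa


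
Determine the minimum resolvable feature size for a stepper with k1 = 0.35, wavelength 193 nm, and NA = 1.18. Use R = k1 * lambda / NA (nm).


Step 1: Identify values: k1 = 0.35, lambda = 193 nm, NA = 1.18
Step 2: R = k1 * lambda / NA
R = 0.35 * 193 / 1.18
R = 57.2 nm


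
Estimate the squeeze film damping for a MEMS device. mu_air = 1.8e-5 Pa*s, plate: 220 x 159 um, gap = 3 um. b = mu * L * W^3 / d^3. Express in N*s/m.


Step 1: Convert to SI.
L = 220e-6 m, W = 159e-6 m, d = 3e-6 m
Step 2: W^3 = (159e-6)^3 = 4.02e-12 m^3
Step 3: d^3 = (3e-6)^3 = 2.70e-17 m^3
Step 4: b = 1.8e-5 * 220e-6 * 4.02e-12 / 2.70e-17
b = 5.90e-04 N*s/m


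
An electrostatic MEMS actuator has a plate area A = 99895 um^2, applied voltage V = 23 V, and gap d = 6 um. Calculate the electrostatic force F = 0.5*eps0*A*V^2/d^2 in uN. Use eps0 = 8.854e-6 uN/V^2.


Step 1: Identify parameters.
eps0 = 8.854e-6 uN/V^2, A = 99895 um^2, V = 23 V, d = 6 um
Step 2: Compute V^2 = 23^2 = 529
Step 3: Compute d^2 = 6^2 = 36
Step 4: F = 0.5 * 8.854e-6 * 99895 * 529 / 36
F = 6.498 uN


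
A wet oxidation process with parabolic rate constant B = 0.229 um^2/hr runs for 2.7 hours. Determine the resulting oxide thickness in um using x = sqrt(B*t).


Step 1: Compute B*t = 0.229 * 2.7 = 0.6183
Step 2: x = sqrt(0.6183)
x = 0.786 um


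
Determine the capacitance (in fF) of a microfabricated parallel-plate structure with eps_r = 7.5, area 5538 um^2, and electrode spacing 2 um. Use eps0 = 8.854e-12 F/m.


Step 1: Convert area to m^2: A = 5538e-12 m^2
Step 2: Convert gap to m: d = 2e-6 m
Step 3: C = eps0 * eps_r * A / d
C = 8.854e-12 * 7.5 * 5538e-12 / 2e-6
Step 4: Convert to fF (multiply by 1e15).
C = 183.88 fF


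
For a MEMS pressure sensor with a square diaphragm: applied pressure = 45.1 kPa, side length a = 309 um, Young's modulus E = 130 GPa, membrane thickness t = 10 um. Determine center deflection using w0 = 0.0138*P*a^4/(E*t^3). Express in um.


Step 1: Convert pressure to compatible units (E is in GPa, so P in GPa).
P = 45.1 kPa = 45.1e-6 GPa
Step 2: Compute numerator: 0.0138 * P * a^4.
a^4 = 309^4 = 9116621361
numerator = 0.0138 * 45.1e-6 * 9116621361 = 5.674e+03
Step 3: Compute denominator: E * t^3 = 130 * 10^3 = 130000
Step 4: w0 = numerator / denominator = 5.674e+03 / 130000 = 0.0436 um


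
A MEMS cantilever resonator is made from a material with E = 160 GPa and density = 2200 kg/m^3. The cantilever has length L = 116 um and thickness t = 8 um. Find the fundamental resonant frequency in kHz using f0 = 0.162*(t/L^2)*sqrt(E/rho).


Step 1: Convert units to SI.
t_SI = 8e-6 m, L_SI = 116e-6 m
Step 2: Calculate sqrt(E/rho).
sqrt(160e9 / 2200) = 8528.03 m/s
Step 3: Compute f0.
f0 = 0.162 * 8e-6 / (116e-6)^2 * 8528.03 = 821367.9 Hz = 821.37 kHz


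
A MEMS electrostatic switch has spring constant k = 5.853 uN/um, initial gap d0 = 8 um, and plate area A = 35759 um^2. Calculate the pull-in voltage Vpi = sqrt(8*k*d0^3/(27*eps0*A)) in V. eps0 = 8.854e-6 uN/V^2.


Step 1: Compute numerator: 8 * k * d0^3 = 8 * 5.853 * 8^3 = 23973.888
Step 2: Compute denominator: 27 * eps0 * A = 27 * 8.854e-6 * 35759 = 8.548475
Step 3: Vpi = sqrt(23973.888 / 8.548475)
Vpi = 52.96 V


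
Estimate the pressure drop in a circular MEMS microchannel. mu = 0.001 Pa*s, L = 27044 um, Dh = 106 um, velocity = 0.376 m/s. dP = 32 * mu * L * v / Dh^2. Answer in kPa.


Step 1: Convert to SI: L = 27044e-6 m, Dh = 106e-6 m
Step 2: dP = 32 * 0.001 * 27044e-6 * 0.376 / (106e-6)^2
Step 3: dP = 28959.90 Pa
Step 4: Convert to kPa: dP = 28.96 kPa


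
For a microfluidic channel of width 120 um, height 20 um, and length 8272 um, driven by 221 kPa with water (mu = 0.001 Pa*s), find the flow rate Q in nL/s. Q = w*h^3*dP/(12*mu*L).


Step 1: Convert all dimensions to SI (meters).
w = 120e-6 m, h = 20e-6 m, L = 8272e-6 m, dP = 221e3 Pa
Step 2: Q = w * h^3 * dP / (12 * mu * L)
Q = 120e-6 * (20e-6)^3 * 221e3 / (12 * 0.001 * 8272e-6) = 2.13733075e-09 m^3/s
Step 3: Convert Q from m^3/s to nL/s (1 m^3 = 1e12 nL, so multiply by 1e12).
Q = 2137.331 nL/s


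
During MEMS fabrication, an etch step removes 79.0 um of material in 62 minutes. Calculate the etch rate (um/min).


Step 1: Etch rate = depth / time
Step 2: rate = 79.0 / 62
rate = 1.274 um/min


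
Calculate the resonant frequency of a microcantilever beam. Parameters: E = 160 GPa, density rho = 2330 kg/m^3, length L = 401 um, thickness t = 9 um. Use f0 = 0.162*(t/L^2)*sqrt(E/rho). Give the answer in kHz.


Step 1: Convert units to SI.
t_SI = 9e-6 m, L_SI = 401e-6 m
Step 2: Calculate sqrt(E/rho).
sqrt(160e9 / 2330) = 8286.71 m/s
Step 3: Compute f0.
f0 = 0.162 * 9e-6 / (401e-6)^2 * 8286.71 = 75136.5 Hz = 75.14 kHz


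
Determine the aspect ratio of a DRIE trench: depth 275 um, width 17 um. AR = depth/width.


Step 1: AR = depth / width
Step 2: AR = 275 / 17
AR = 16.2


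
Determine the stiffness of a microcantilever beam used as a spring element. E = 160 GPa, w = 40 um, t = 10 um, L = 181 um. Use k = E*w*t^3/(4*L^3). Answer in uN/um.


Step 1: Convert E to consistent units (1 GPa = 1000 uN/um^2).
E = 160 GPa = 160000 uN/um^2
Step 2: Compute t^3 = 10^3 = 1000
Step 3: Compute L^3 = 181^3 = 5929741
Step 4: k = 160000 * 40 * 1000 / (4 * 5929741)
k = 269.8263 uN/um


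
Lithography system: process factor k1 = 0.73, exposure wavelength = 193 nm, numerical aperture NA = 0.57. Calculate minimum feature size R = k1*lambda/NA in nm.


Step 1: Identify values: k1 = 0.73, lambda = 193 nm, NA = 0.57
Step 2: R = k1 * lambda / NA
R = 0.73 * 193 / 0.57
R = 247.2 nm
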